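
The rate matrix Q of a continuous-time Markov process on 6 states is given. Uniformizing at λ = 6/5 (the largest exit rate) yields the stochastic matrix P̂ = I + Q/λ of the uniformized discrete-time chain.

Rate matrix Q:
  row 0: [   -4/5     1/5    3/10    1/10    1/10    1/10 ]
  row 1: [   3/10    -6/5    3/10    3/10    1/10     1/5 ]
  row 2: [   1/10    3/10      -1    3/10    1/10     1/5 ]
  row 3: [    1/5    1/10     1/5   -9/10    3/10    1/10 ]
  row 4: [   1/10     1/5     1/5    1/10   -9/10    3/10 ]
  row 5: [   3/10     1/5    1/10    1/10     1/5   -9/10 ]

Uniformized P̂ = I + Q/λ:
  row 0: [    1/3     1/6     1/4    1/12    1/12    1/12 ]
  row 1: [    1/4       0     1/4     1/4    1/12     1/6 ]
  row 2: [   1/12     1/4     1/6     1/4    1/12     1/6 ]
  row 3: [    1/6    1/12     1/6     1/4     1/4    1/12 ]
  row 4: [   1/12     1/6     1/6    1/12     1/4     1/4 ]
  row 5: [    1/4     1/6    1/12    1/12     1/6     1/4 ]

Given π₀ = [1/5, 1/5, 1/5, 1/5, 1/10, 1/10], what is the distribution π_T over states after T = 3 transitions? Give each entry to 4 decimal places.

π = [0.1970, 0.1436, 0.1818, 0.1659, 0.1496, 0.1621]

t=0: π = [0.2000, 0.2000, 0.2000, 0.2000, 0.1000, 0.1000]
t=1: π = [0.2000, 0.1333, 0.1917, 0.1833, 0.1417, 0.1500]
t=2: π = [0.1958, 0.1451, 0.1819, 0.1681, 0.1500, 0.1590]
t=3: π = [0.1970, 0.1436, 0.1818, 0.1659, 0.1496, 0.1621]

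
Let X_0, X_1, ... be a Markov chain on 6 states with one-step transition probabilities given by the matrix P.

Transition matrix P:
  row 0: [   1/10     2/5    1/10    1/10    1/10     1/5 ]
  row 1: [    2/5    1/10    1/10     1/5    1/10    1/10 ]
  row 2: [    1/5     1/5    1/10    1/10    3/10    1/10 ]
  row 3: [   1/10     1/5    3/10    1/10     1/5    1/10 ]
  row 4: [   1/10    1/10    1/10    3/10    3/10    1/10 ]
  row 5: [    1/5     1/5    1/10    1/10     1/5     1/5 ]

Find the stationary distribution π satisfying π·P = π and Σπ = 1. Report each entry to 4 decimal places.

Balance equations π_j = Σ_i π_i·P[i][j]:
  π_0 = 1/10·π_0 + 2/5·π_1 + 1/5·π_2 + 1/10·π_3 + 1/10·π_4 + 1/5·π_5
  π_1 = 2/5·π_0 + 1/10·π_1 + 1/5·π_2 + 1/5·π_3 + 1/10·π_4 + 1/5·π_5
  π_2 = 1/10·π_0 + 1/10·π_1 + 1/10·π_2 + 3/10·π_3 + 1/10·π_4 + 1/10·π_5
  π_3 = 1/10·π_0 + 1/5·π_1 + 1/10·π_2 + 1/10·π_3 + 3/10·π_4 + 1/10·π_5
  π_4 = 1/10·π_0 + 1/10·π_1 + 3/10·π_2 + 1/5·π_3 + 3/10·π_4 + 1/5·π_5
  normalize: π_0 + π_1 + π_2 + π_3 + π_4 + π_5 = 1
Solving the linear system gives exactly π = [18979/102188, 10113/51094, 13461/102188, 16211/102188, 4962/25547, 13463/102188].

π = [0.1857, 0.1979, 0.1317, 0.1586, 0.1942, 0.1317]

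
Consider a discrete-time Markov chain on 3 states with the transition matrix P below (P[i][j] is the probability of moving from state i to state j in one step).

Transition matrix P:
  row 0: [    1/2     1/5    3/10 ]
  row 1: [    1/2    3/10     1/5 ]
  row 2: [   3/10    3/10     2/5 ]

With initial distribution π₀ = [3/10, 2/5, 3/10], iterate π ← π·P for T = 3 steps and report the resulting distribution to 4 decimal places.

π = [0.4396, 0.2558, 0.3046]

t=0: π = [0.3000, 0.4000, 0.3000]
t=1: π = [0.4400, 0.2700, 0.2900]
t=2: π = [0.4420, 0.2560, 0.3020]
t=3: π = [0.4396, 0.2558, 0.3046]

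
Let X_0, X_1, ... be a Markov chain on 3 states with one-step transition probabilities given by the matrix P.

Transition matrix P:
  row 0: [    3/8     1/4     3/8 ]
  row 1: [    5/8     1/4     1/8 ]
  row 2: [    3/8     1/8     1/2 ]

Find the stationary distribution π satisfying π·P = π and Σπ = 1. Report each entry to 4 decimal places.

Balance equations π_j = Σ_i π_i·P[i][j]:
  π_0 = 3/8·π_0 + 5/8·π_1 + 3/8·π_2
  π_1 = 1/4·π_0 + 1/4·π_1 + 1/8·π_2
  normalize: π_0 + π_1 + π_2 = 1
Solving the linear system gives exactly π = [23/54, 11/54, 10/27].

π = [0.4259, 0.2037, 0.3704]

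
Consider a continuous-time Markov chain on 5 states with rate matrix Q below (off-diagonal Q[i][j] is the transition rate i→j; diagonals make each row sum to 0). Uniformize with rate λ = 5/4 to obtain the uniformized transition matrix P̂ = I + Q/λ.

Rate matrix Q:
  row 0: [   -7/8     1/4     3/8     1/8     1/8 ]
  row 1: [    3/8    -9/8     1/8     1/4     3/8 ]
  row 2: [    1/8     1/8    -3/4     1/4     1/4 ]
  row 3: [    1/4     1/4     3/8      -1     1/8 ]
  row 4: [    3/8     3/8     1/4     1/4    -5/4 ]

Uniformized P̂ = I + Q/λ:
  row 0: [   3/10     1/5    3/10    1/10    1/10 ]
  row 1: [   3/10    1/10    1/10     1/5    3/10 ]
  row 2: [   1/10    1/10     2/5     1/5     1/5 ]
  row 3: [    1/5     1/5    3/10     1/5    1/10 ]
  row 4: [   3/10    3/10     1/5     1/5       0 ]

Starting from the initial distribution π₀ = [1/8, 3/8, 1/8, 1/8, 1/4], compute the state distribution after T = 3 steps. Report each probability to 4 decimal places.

π = [0.2286, 0.1693, 0.2775, 0.1761, 0.1485]

t=0: π = [0.1250, 0.3750, 0.1250, 0.1250, 0.2500]
t=1: π = [0.2625, 0.1750, 0.2125, 0.1875, 0.1625]
t=2: π = [0.2388, 0.1775, 0.2700, 0.1738, 0.1400]
t=3: π = [0.2286, 0.1693, 0.2775, 0.1761, 0.1485]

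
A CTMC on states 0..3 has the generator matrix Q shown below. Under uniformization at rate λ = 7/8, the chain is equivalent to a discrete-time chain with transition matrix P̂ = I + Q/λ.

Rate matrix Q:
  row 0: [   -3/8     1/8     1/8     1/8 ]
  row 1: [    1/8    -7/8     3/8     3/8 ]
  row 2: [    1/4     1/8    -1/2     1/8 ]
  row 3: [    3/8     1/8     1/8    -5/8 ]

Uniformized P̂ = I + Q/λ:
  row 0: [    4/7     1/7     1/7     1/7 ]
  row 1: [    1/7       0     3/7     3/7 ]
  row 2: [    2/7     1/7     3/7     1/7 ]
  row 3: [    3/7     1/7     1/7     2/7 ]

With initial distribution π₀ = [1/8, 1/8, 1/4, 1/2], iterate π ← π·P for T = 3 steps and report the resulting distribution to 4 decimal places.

π = [0.4158, 0.1250, 0.2500, 0.2092]

t=0: π = [0.1250, 0.1250, 0.2500, 0.5000]
t=1: π = [0.3750, 0.1250, 0.2500, 0.2500]
t=2: π = [0.4107, 0.1250, 0.2500, 0.2143]
t=3: π = [0.4158, 0.1250, 0.2500, 0.2092]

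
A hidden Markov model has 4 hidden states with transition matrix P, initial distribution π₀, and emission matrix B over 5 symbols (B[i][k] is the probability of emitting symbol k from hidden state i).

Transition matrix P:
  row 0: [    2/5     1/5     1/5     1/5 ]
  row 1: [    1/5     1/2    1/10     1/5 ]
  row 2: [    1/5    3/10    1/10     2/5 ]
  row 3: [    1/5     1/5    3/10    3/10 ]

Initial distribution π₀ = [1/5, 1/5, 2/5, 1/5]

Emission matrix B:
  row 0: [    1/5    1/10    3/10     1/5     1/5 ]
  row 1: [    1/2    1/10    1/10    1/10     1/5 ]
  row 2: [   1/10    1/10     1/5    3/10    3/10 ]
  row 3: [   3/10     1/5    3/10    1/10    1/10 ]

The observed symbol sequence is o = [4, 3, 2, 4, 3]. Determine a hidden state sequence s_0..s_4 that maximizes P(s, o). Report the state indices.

path = [2, 0, 0, 0, 0]

t=0: δ = [4.000e-02, 4.000e-02, 1.200e-01, 2.000e-02]  (obs o_0=4)
t=1: δ = [4.800e-03, 3.600e-03, 3.600e-03, 4.800e-03]  ψ = [2, 2, 2, 2]  (obs o_1=3)
t=2: δ = [5.760e-04, 1.800e-04, 2.880e-04, 4.320e-04]  ψ = [0, 1, 3, 2]  (obs o_2=2)
t=3: δ = [4.608e-05, 2.304e-05, 3.888e-05, 1.296e-05]  ψ = [0, 0, 3, 3]  (obs o_3=4)
t=4: δ = [3.686e-06, 1.166e-06, 2.765e-06, 1.555e-06]  ψ = [0, 2, 0, 2]  (obs o_4=3)
backtrack: best end state = 0; path = [2, 0, 0, 0, 0]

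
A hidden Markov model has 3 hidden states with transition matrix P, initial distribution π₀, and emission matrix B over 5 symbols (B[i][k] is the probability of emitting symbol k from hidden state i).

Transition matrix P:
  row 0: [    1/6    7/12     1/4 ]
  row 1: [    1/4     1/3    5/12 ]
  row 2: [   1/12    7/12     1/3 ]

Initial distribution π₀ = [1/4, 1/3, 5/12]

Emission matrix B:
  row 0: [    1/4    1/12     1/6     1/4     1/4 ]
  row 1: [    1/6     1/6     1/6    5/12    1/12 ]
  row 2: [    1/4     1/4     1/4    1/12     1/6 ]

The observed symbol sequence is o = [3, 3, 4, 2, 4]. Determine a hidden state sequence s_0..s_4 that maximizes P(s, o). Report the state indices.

t=0: δ = [6.250e-02, 1.389e-01, 3.472e-02]  (obs o_0=3)
t=1: δ = [8.681e-03, 1.929e-02, 4.823e-03]  ψ = [1, 1, 1]  (obs o_1=3)
t=2: δ = [1.206e-03, 5.358e-04, 1.340e-03]  ψ = [1, 1, 1]  (obs o_2=4)
t=3: δ = [3.349e-05, 1.302e-04, 1.116e-04]  ψ = [0, 2, 2]  (obs o_3=2)
t=4: δ = [8.140e-06, 5.427e-06, 9.044e-06]  ψ = [1, 2, 1]  (obs o_4=4)
backtrack: best end state = 2; path = [1, 1, 2, 1, 2]

path = [1, 1, 2, 1, 2]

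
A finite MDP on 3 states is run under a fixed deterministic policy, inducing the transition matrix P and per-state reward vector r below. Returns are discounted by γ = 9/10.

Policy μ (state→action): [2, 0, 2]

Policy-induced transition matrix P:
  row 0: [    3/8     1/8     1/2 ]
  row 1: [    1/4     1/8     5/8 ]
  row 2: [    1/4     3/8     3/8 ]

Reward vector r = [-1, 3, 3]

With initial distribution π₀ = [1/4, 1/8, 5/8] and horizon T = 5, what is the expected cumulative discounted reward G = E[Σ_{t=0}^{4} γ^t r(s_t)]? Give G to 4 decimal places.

t=0: π = [0.2500, 0.1250, 0.6250], E[r] = 2.0000, γ^t·E[r] = 2.000000, running G = 2.000000
t=1: π = [0.2813, 0.2813, 0.4375], E[r] = 1.8750, γ^t·E[r] = 1.687500, running G = 3.687500
t=2: π = [0.2852, 0.2344, 0.4805], E[r] = 1.8594, γ^t·E[r] = 1.506094, running G = 5.193594
t=3: π = [0.2856, 0.2451, 0.4692], E[r] = 1.8574, γ^t·E[r] = 1.354061, running G = 6.547654
t=4: π = [0.2857, 0.2423, 0.4720], E[r] = 1.8572, γ^t·E[r] = 1.218494, running G = 7.766149

G = 7.7661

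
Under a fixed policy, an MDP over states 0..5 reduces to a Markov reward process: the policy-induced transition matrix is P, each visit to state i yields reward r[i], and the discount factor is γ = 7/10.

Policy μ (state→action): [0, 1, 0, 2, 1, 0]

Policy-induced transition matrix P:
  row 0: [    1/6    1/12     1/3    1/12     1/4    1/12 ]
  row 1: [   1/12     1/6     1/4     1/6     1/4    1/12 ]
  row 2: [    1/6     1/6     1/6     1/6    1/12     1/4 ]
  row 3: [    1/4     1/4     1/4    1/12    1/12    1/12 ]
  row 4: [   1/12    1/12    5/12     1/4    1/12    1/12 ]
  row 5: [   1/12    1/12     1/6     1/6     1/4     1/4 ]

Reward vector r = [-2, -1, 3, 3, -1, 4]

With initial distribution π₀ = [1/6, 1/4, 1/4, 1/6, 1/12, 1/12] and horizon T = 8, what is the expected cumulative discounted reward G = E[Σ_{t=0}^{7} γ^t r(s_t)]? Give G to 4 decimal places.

t=0: π = [0.1667, 0.2500, 0.2500, 0.1667, 0.0833, 0.0833], E[r] = 0.9167, γ^t·E[r] = 0.916667, running G = 0.916667
t=1: π = [0.1458, 0.1528, 0.2500, 0.1458, 0.1667, 0.1389], E[r] = 1.1319, γ^t·E[r] = 0.792361, running G = 1.709028
t=2: π = [0.1406, 0.1412, 0.2575, 0.1563, 0.1563, 0.1481], E[r] = 1.2552, γ^t·E[r] = 0.615052, running G = 2.324080
t=3: π = [0.1426, 0.1426, 0.2540, 0.1549, 0.1550, 0.1509], E[r] = 1.2478, γ^t·E[r] = 0.427989, running G = 2.752069
t=4: π = [0.1422, 0.1422, 0.2540, 0.1548, 0.1560, 0.1508], E[r] = 1.2469, γ^t·E[r] = 0.299388, running G = 3.051457
t=5: π = [0.1421, 0.1421, 0.2541, 0.1549, 0.1559, 0.1508], E[r] = 1.2480, γ^t·E[r] = 0.209751, running G = 3.261208
t=6: π = [0.1422, 0.1422, 0.2541, 0.1549, 0.1558, 0.1508], E[r] = 1.2478, γ^t·E[r] = 0.146808, running G = 3.408016
t=7: π = [0.1422, 0.1422, 0.2541, 0.1549, 0.1559, 0.1508], E[r] = 1.2478, γ^t·E[r] = 0.102764, running G = 3.510780

G = 3.5108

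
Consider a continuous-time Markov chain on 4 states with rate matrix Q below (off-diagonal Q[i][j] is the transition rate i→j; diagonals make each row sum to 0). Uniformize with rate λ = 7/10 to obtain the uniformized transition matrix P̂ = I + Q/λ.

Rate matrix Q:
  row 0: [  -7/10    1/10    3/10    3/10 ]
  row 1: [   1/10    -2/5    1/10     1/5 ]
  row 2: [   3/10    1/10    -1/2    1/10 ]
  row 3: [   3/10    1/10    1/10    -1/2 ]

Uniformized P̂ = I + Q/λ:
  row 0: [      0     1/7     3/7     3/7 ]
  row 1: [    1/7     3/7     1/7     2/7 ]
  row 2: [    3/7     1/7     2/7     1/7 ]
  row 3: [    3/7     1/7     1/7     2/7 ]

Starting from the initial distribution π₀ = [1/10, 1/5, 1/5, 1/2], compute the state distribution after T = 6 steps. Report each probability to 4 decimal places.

t=0: π = [0.1000, 0.2000, 0.2000, 0.5000]
t=1: π = [0.3286, 0.2000, 0.2000, 0.2714]
t=2: π = [0.2306, 0.2000, 0.2653, 0.3041]
t=3: π = [0.2726, 0.2000, 0.2466, 0.2808]
t=4: π = [0.2546, 0.2000, 0.2560, 0.2894]
t=5: π = [0.2623, 0.2000, 0.2522, 0.2855]
t=6: π = [0.2590, 0.2000, 0.2538, 0.2872]

π = [0.2590, 0.2000, 0.2538, 0.2872]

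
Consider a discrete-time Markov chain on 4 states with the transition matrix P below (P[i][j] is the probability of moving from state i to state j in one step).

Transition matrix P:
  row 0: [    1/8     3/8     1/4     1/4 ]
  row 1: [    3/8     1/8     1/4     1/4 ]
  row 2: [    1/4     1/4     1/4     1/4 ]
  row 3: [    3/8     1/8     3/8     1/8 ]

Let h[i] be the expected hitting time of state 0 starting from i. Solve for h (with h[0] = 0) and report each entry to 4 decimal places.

First-step conditioning: h[0] = 0; for i ≠ 0, h[i] = 1 + Σ_k P[i][k]·h[k].
  h[1] = 1 + 1/8·h[1] + 1/4·h[2] + 1/4·h[3]
  h[2] = 1 + 1/4·h[1] + 1/4·h[2] + 1/4·h[3]
  h[3] = 1 + 1/8·h[1] + 3/8·h[2] + 1/8·h[3]
Solving the 3×3 linear system over states ≠ 0 gives exactly h = [0, 144/49, 162/49, 146/49] (h[0] = 0 is the target).

h = [0.0000, 2.9388, 3.3061, 2.9796]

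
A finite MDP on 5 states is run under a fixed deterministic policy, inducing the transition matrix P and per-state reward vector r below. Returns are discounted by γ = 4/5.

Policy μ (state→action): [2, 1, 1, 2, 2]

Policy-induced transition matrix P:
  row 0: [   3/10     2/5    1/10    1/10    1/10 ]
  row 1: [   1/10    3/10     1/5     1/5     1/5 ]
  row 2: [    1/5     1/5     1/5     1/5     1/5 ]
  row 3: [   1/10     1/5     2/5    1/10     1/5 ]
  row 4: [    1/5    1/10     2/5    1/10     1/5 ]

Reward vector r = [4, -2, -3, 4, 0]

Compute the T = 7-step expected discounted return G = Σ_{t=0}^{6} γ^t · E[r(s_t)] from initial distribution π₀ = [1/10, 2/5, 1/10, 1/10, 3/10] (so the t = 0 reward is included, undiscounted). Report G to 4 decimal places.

G = -0.1445

t=0: π = [0.1000, 0.4000, 0.1000, 0.1000, 0.3000], E[r] = -0.3000, γ^t·E[r] = -0.300000, running G = -0.300000
t=1: π = [0.1600, 0.2300, 0.2700, 0.1500, 0.1900], E[r] = -0.0300, γ^t·E[r] = -0.024000, running G = -0.324000
t=2: π = [0.1780, 0.2360, 0.2520, 0.1500, 0.1840], E[r] = 0.0840, γ^t·E[r] = 0.053760, running G = -0.270240
t=3: π = [0.1792, 0.2408, 0.2490, 0.1488, 0.1822], E[r] = 0.0834, γ^t·E[r] = 0.042701, running G = -0.227539
t=4: π = [0.1790, 0.2417, 0.2483, 0.1490, 0.1821], E[r] = 0.0835, γ^t·E[r] = 0.034210, running G = -0.193329
t=5: π = [0.1788, 0.2418, 0.2483, 0.1490, 0.1821], E[r] = 0.0828, γ^t·E[r] = 0.027148, running G = -0.166182
t=6: π = [0.1788, 0.2417, 0.2483, 0.1490, 0.1821], E[r] = 0.0828, γ^t·E[r] = 0.021701, running G = -0.144480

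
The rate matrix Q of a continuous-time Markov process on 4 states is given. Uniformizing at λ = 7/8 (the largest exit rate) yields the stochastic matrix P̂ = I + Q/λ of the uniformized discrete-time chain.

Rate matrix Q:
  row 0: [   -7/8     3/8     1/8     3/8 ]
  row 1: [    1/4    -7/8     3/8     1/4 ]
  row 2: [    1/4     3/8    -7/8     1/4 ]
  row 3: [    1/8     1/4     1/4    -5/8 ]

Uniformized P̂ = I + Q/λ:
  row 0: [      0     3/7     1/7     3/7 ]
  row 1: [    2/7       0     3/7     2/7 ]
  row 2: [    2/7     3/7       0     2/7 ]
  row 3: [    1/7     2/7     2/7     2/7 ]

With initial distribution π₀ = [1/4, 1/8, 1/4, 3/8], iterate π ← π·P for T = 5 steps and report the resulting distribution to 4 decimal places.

t=0: π = [0.2500, 0.1250, 0.2500, 0.3750]
t=1: π = [0.1607, 0.3214, 0.1964, 0.3214]
t=2: π = [0.1939, 0.2449, 0.2526, 0.3087]
t=3: π = [0.1862, 0.2795, 0.2208, 0.3134]
t=4: π = [0.1877, 0.2640, 0.2359, 0.3123]
t=5: π = [0.1875, 0.2708, 0.2292, 0.3125]

π = [0.1875, 0.2708, 0.2292, 0.3125]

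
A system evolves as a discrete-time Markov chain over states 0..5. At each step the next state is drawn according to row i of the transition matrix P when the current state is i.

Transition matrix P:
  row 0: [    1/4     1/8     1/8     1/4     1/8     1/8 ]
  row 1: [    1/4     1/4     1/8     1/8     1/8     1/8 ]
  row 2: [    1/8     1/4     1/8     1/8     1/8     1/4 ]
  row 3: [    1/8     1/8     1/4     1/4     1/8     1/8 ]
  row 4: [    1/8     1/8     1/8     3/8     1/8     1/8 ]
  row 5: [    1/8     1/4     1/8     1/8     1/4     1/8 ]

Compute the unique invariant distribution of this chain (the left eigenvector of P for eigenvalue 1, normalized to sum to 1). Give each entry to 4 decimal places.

Balance equations π_j = Σ_i π_i·P[i][j]:
  π_0 = 1/4·π_0 + 1/4·π_1 + 1/8·π_2 + 1/8·π_3 + 1/8·π_4 + 1/8·π_5
  π_1 = 1/8·π_0 + 1/4·π_1 + 1/4·π_2 + 1/8·π_3 + 1/8·π_4 + 1/4·π_5
  π_2 = 1/8·π_0 + 1/8·π_1 + 1/8·π_2 + 1/4·π_3 + 1/8·π_4 + 1/8·π_5
  π_3 = 1/4·π_0 + 1/8·π_1 + 1/8·π_2 + 1/4·π_3 + 3/8·π_4 + 1/8·π_5
  π_4 = 1/8·π_0 + 1/8·π_1 + 1/8·π_2 + 1/8·π_3 + 1/8·π_4 + 1/4·π_5
  normalize: π_0 + π_1 + π_2 + π_3 + π_4 + π_5 = 1
Solving the linear system gives exactly π = [550/3249, 601/3249, 4415/29241, 6079/29241, 4181/29241, 4207/29241].

π = [0.1693, 0.1850, 0.1510, 0.2079, 0.1430, 0.1439]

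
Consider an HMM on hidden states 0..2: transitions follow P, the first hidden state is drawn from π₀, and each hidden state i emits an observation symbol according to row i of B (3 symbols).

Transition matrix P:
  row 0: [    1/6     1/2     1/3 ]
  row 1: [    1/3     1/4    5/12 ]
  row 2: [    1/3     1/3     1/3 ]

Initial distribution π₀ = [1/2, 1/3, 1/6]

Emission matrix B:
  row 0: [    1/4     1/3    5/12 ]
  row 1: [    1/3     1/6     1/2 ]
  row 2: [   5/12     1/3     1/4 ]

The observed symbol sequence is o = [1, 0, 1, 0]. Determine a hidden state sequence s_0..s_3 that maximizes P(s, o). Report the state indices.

path = [0, 1, 2, 2]

t=0: δ = [1.667e-01, 5.556e-02, 5.556e-02]  (obs o_0=1)
t=1: δ = [6.944e-03, 2.778e-02, 2.315e-02]  ψ = [0, 0, 0]  (obs o_1=0)
t=2: δ = [3.086e-03, 1.286e-03, 3.858e-03]  ψ = [1, 2, 1]  (obs o_2=1)
t=3: δ = [3.215e-04, 5.144e-04, 5.358e-04]  ψ = [2, 0, 2]  (obs o_3=0)
backtrack: best end state = 2; path = [0, 1, 2, 2]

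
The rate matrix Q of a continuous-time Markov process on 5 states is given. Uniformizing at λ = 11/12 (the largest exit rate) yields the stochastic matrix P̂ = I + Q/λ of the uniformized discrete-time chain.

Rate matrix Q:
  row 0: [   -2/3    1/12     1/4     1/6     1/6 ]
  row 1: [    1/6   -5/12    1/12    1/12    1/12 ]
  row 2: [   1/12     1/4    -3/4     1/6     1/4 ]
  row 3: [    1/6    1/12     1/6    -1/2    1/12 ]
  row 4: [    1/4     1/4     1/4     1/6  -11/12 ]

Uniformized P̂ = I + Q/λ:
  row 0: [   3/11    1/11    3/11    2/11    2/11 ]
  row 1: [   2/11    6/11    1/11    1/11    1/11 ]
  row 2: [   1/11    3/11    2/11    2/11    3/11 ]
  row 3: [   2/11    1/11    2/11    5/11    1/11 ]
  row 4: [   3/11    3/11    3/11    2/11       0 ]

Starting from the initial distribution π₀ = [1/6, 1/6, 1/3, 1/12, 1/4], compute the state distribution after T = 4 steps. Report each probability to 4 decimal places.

π = [0.1944, 0.2737, 0.1863, 0.2150, 0.1306]

t=0: π = [0.1667, 0.1667, 0.3333, 0.0833, 0.2500]
t=1: π = [0.1894, 0.2727, 0.2045, 0.1894, 0.1439]
t=2: π = [0.1935, 0.2782, 0.1873, 0.2087, 0.1322]
t=3: π = [0.1944, 0.2755, 0.1861, 0.2134, 0.1305]
t=4: π = [0.1944, 0.2737, 0.1863, 0.2150, 0.1306]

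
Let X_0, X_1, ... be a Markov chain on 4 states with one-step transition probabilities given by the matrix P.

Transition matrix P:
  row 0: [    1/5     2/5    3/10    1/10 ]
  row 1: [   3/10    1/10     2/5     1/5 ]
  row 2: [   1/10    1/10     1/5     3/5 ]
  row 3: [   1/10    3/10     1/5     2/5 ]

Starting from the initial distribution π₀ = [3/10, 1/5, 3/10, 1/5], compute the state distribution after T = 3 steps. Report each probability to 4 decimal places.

t=0: π = [0.3000, 0.2000, 0.3000, 0.2000]
t=1: π = [0.1700, 0.2300, 0.2700, 0.3300]
t=2: π = [0.1630, 0.2170, 0.2630, 0.3570]
t=3: π = [0.1597, 0.2203, 0.2597, 0.3603]

π = [0.1597, 0.2203, 0.2597, 0.3603]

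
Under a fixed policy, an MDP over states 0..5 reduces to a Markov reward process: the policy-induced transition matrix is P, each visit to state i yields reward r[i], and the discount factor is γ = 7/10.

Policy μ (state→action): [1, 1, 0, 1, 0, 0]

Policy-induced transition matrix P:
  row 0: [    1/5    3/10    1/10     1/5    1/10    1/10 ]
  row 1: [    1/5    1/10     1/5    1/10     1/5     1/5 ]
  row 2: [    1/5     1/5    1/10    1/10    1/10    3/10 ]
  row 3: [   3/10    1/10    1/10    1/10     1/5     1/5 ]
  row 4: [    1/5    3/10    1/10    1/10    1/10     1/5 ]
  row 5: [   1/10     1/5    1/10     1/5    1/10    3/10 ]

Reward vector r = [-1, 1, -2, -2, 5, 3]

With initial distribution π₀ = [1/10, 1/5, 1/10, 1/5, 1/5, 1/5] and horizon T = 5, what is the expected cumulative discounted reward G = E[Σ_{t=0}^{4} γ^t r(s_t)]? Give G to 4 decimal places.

t=0: π = [0.1000, 0.2000, 0.1000, 0.2000, 0.2000, 0.2000], E[r] = 1.1000, γ^t·E[r] = 1.100000, running G = 1.100000
t=1: π = [0.2000, 0.1900, 0.1200, 0.1300, 0.1400, 0.2200], E[r] = 0.8500, γ^t·E[r] = 0.595000, running G = 1.695000
t=2: π = [0.1910, 0.2020, 0.1190, 0.1420, 0.1320, 0.2140], E[r] = 0.7910, γ^t·E[r] = 0.387590, running G = 2.082590
t=3: π = [0.1928, 0.1979, 0.1202, 0.1405, 0.1344, 0.2142], E[r] = 0.7983, γ^t·E[r] = 0.273817, running G = 2.356407
t=4: π = [0.1926, 0.1989, 0.1198, 0.1407, 0.1338, 0.2142], E[r] = 0.7970, γ^t·E[r] = 0.191348, running G = 2.547755

G = 2.5478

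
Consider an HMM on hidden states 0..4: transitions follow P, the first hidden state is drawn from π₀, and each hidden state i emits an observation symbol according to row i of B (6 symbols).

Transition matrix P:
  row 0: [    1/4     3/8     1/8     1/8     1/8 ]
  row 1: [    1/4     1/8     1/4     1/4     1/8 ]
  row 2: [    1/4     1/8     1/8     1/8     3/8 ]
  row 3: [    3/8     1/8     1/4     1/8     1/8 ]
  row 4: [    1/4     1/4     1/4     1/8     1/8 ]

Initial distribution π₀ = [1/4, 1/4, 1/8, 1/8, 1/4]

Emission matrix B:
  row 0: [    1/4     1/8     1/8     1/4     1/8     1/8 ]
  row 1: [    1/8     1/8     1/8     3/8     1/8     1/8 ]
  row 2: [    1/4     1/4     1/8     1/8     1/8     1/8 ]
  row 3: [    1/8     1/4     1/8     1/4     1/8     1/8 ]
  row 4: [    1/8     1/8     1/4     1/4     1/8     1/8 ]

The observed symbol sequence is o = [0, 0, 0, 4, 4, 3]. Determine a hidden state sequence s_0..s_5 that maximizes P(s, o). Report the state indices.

t=0: δ = [6.250e-02, 3.125e-02, 3.125e-02, 1.562e-02, 3.125e-02]  (obs o_0=0)
t=1: δ = [3.906e-03, 2.930e-03, 1.953e-03, 9.766e-04, 1.465e-03]  ψ = [0, 0, 0, 0, 2]  (obs o_1=0)
t=2: δ = [2.441e-04, 1.831e-04, 1.831e-04, 9.155e-05, 9.155e-05]  ψ = [0, 0, 1, 1, 2]  (obs o_2=0)
t=3: δ = [7.629e-06, 1.144e-05, 5.722e-06, 5.722e-06, 8.583e-06]  ψ = [0, 0, 1, 1, 2]  (obs o_3=4)
t=4: δ = [3.576e-07, 3.576e-07, 3.576e-07, 3.576e-07, 2.682e-07]  ψ = [1, 0, 1, 1, 2]  (obs o_4=4)
t=5: δ = [3.353e-08, 5.029e-08, 1.118e-08, 2.235e-08, 3.353e-08]  ψ = [3, 0, 1, 1, 2]  (obs o_5=3)
backtrack: best end state = 1; path = [0, 0, 0, 1, 0, 1]

path = [0, 0, 0, 1, 0, 1]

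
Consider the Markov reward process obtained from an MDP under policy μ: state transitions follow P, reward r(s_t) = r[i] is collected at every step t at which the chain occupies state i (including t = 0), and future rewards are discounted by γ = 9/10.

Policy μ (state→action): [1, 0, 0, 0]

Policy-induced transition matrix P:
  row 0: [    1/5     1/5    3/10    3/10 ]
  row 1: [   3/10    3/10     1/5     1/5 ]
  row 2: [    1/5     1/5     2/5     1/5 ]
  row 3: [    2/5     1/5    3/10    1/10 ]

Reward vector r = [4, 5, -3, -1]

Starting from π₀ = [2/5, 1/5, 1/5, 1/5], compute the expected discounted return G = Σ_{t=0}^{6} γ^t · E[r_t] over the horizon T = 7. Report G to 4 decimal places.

t=0: π = [0.4000, 0.2000, 0.2000, 0.2000], E[r] = 1.8000, γ^t·E[r] = 1.800000, running G = 1.800000
t=1: π = [0.2600, 0.2200, 0.3000, 0.2200], E[r] = 1.0200, γ^t·E[r] = 0.918000, running G = 2.718000
t=2: π = [0.2660, 0.2220, 0.3080, 0.2040], E[r] = 1.0460, γ^t·E[r] = 0.847260, running G = 3.565260
t=3: π = [0.2630, 0.2222, 0.3086, 0.2062], E[r] = 1.0310, γ^t·E[r] = 0.751599, running G = 4.316859
t=4: π = [0.2635, 0.2222, 0.3086, 0.2057], E[r] = 1.0333, γ^t·E[r] = 0.677974, running G = 4.994833
t=5: π = [0.2634, 0.2222, 0.3086, 0.2058], E[r] = 1.0328, γ^t·E[r] = 0.609881, running G = 5.604714
t=6: π = [0.2634, 0.2222, 0.3086, 0.2058], E[r] = 1.0329, γ^t·E[r] = 0.548946, running G = 6.153660

G = 6.1537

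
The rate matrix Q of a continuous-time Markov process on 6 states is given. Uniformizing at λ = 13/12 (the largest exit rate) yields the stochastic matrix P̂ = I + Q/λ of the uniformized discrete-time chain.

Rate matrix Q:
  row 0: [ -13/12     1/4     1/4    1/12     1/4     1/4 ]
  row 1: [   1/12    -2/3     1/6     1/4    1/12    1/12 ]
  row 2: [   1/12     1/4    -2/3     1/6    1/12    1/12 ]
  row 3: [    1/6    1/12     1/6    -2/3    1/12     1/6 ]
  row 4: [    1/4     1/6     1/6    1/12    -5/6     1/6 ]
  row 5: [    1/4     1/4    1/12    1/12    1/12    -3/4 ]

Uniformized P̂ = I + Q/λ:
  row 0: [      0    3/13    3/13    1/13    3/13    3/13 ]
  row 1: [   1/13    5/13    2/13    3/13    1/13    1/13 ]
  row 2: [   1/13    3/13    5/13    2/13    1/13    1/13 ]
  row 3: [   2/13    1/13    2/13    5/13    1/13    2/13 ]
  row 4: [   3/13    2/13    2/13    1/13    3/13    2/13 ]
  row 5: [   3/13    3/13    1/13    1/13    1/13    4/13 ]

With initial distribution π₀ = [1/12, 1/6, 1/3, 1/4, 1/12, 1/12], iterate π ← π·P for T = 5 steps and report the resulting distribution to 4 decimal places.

t=0: π = [0.0833, 0.1667, 0.3333, 0.2500, 0.0833, 0.0833]
t=1: π = [0.1154, 0.2115, 0.2308, 0.2051, 0.1026, 0.1346]
t=2: π = [0.1203, 0.2239, 0.2056, 0.1903, 0.1105, 0.1494]
t=3: π = [0.1223, 0.2274, 0.1991, 0.1857, 0.1124, 0.1530]
t=4: π = [0.1226, 0.2285, 0.1974, 0.1844, 0.1130, 0.1540]
t=5: π = [0.1228, 0.2289, 0.1970, 0.1840, 0.1132, 0.1542]

π = [0.1228, 0.2289, 0.1970, 0.1840, 0.1132, 0.1542]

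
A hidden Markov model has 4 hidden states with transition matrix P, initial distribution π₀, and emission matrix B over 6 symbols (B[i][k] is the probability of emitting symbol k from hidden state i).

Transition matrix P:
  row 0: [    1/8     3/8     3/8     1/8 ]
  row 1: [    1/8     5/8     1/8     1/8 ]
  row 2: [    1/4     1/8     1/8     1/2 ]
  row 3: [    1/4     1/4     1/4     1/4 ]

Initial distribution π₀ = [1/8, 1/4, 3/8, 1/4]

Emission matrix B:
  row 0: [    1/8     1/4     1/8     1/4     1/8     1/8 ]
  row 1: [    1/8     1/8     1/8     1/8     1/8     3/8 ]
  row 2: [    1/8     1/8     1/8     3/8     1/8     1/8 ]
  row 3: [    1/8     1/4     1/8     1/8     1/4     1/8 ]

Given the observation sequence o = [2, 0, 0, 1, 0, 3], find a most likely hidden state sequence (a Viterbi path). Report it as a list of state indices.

path = [1, 1, 1, 1, 1, 1]

t=0: δ = [1.562e-02, 3.125e-02, 4.688e-02, 3.125e-02]  (obs o_0=2)
t=1: δ = [1.465e-03, 2.441e-03, 9.766e-04, 2.930e-03]  ψ = [2, 1, 3, 2]  (obs o_1=0)
t=2: δ = [9.155e-05, 1.907e-04, 9.155e-05, 9.155e-05]  ψ = [3, 1, 3, 3]  (obs o_2=0)
t=3: δ = [5.960e-06, 1.490e-05, 4.292e-06, 1.144e-05]  ψ = [1, 1, 0, 2]  (obs o_3=1)
t=4: δ = [3.576e-07, 1.164e-06, 3.576e-07, 3.576e-07]  ψ = [3, 1, 3, 3]  (obs o_4=0)
t=5: δ = [3.638e-08, 9.095e-08, 5.457e-08, 2.235e-08]  ψ = [1, 1, 1, 2]  (obs o_5=3)
backtrack: best end state = 1; path = [1, 1, 1, 1, 1, 1]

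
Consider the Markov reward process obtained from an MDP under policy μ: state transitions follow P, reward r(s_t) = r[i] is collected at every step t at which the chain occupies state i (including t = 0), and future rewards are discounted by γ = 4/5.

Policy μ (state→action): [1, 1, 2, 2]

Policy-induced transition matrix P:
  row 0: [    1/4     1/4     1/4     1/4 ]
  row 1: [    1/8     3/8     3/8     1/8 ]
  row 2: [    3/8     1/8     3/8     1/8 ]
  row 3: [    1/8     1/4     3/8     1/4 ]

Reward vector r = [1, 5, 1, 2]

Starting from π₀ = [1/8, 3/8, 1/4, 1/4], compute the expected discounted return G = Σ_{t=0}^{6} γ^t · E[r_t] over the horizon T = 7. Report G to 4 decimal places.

G = 9.1052

t=0: π = [0.1250, 0.3750, 0.2500, 0.2500], E[r] = 2.7500, γ^t·E[r] = 2.750000, running G = 2.750000
t=1: π = [0.2031, 0.2656, 0.3594, 0.1719], E[r] = 2.2344, γ^t·E[r] = 1.787500, running G = 4.537500
t=2: π = [0.2402, 0.2383, 0.3496, 0.1719], E[r] = 2.1250, γ^t·E[r] = 1.360000, running G = 5.897500
t=3: π = [0.2424, 0.2361, 0.3450, 0.1765], E[r] = 2.1208, γ^t·E[r] = 1.085875, running G = 6.983375
t=4: π = [0.2415, 0.2364, 0.3447, 0.1774], E[r] = 2.1229, γ^t·E[r] = 0.869550, running G = 7.852925
t=5: π = [0.2414, 0.2365, 0.3448, 0.1774], E[r] = 2.1232, γ^t·E[r] = 0.695734, running G = 8.548659
t=6: π = [0.2414, 0.2365, 0.3448, 0.1773], E[r] = 2.1232, γ^t·E[r] = 0.556576, running G = 9.105235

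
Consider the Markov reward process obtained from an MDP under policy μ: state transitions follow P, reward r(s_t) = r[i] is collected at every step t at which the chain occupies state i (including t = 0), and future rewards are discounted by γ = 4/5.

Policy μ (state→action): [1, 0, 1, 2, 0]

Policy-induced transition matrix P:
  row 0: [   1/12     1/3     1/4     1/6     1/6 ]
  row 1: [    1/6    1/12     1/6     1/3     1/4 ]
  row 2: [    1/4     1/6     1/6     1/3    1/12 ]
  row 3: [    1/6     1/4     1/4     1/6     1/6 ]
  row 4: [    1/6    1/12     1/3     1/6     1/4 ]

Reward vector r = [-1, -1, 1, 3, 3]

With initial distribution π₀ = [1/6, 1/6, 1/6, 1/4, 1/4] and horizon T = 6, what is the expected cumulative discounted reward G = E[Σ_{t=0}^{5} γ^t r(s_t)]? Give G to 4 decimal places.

G = 4.3401

t=0: π = [0.1667, 0.1667, 0.1667, 0.2500, 0.2500], E[r] = 1.3333, γ^t·E[r] = 1.333333, running G = 1.333333
t=1: π = [0.1667, 0.1806, 0.2431, 0.2222, 0.1875], E[r] = 1.1250, γ^t·E[r] = 0.900000, running G = 2.233333
t=2: π = [0.1730, 0.1823, 0.2303, 0.2373, 0.1771], E[r] = 1.1181, γ^t·E[r] = 0.715556, running G = 2.948889
t=3: π = [0.1714, 0.1853, 0.2304, 0.2354, 0.1774], E[r] = 1.1122, γ^t·E[r] = 0.569432, running G = 3.518321
t=4: π = [0.1716, 0.1846, 0.2301, 0.2360, 0.1777], E[r] = 1.1149, γ^t·E[r] = 0.456655, running G = 3.974976
t=5: π = [0.1715, 0.1847, 0.2302, 0.2358, 0.1777], E[r] = 1.1144, γ^t·E[r] = 0.365166, running G = 4.340142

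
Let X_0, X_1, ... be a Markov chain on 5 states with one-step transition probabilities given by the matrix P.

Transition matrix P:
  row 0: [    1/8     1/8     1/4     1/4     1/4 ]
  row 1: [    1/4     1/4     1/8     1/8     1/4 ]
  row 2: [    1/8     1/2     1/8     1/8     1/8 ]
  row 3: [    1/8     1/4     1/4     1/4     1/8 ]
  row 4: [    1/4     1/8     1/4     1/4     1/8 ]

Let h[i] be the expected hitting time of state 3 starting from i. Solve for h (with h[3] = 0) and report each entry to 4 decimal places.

First-step conditioning: h[3] = 0; for i ≠ 3, h[i] = 1 + Σ_k P[i][k]·h[k].
  h[0] = 1 + 1/8·h[0] + 1/8·h[1] + 1/4·h[2] + 1/4·h[4]
  h[1] = 1 + 1/4·h[0] + 1/4·h[1] + 1/8·h[2] + 1/4·h[4]
  h[2] = 1 + 1/8·h[0] + 1/2·h[1] + 1/8·h[2] + 1/8·h[4]
  h[4] = 1 + 1/4·h[0] + 1/8·h[1] + 1/4·h[2] + 1/8·h[4]
Solving the 4×4 linear system over states ≠ 3 gives exactly h = [66/13, 74/13, 76/13, 0, 66/13] (h[3] = 0 is the target).

h = [5.0769, 5.6923, 5.8462, 0.0000, 5.0769]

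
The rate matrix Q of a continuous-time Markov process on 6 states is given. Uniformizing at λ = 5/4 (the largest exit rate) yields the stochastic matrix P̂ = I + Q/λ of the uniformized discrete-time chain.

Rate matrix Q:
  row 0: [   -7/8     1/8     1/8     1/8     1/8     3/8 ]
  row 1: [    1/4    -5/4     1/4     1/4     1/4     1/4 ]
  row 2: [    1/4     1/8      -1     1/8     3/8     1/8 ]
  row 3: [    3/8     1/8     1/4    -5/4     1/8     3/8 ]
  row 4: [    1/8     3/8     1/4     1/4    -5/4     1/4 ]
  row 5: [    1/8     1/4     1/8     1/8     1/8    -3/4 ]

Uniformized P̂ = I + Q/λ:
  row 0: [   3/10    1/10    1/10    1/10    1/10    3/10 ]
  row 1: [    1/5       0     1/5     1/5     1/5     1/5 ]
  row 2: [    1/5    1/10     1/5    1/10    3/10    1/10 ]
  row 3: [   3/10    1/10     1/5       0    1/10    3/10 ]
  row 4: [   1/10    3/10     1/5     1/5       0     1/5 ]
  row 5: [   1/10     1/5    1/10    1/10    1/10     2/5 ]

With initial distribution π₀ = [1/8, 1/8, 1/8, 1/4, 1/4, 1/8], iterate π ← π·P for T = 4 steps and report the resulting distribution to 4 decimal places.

t=0: π = [0.1250, 0.1250, 0.1250, 0.2500, 0.2500, 0.1250]
t=1: π = [0.2000, 0.1500, 0.1750, 0.1125, 0.1125, 0.2500]
t=2: π = [0.1950, 0.1325, 0.1550, 0.1150, 0.1388, 0.2638]
t=3: π = [0.1908, 0.1409, 0.1541, 0.1156, 0.1304, 0.2683]
t=4: π = [0.1908, 0.1388, 0.1541, 0.1156, 0.1319, 0.2689]

π = [0.1908, 0.1388, 0.1541, 0.1156, 0.1319, 0.2689]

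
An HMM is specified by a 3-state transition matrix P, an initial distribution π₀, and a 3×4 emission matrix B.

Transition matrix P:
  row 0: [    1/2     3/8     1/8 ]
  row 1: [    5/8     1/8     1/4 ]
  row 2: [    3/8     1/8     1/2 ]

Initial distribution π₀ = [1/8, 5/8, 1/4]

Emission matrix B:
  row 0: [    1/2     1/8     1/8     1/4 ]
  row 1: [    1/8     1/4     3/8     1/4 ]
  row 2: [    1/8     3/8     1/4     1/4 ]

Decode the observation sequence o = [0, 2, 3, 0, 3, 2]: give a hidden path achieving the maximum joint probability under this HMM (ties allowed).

t=0: δ = [6.250e-02, 7.812e-02, 3.125e-02]  (obs o_0=0)
t=1: δ = [6.104e-03, 8.789e-03, 4.883e-03]  ψ = [1, 0, 1]  (obs o_1=2)
t=2: δ = [1.373e-03, 5.722e-04, 6.104e-04]  ψ = [1, 0, 2]  (obs o_2=3)
t=3: δ = [3.433e-04, 6.437e-05, 3.815e-05]  ψ = [0, 0, 2]  (obs o_3=0)
t=4: δ = [4.292e-05, 3.219e-05, 1.073e-05]  ψ = [0, 0, 0]  (obs o_4=3)
t=5: δ = [2.682e-06, 6.035e-06, 2.012e-06]  ψ = [0, 0, 1]  (obs o_5=2)
backtrack: best end state = 1; path = [0, 1, 0, 0, 0, 1]

path = [0, 1, 0, 0, 0, 1]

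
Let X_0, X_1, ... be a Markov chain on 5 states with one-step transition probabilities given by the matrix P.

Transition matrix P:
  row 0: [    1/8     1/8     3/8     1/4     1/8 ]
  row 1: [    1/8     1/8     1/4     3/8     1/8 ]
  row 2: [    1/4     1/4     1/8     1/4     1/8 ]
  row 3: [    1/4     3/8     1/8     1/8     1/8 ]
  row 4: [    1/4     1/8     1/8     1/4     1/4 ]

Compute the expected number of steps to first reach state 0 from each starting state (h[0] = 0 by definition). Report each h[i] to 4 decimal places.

h = [0.0000, 5.0394, 4.5298, 4.5865, 4.4570]

First-step conditioning: h[0] = 0; for i ≠ 0, h[i] = 1 + Σ_k P[i][k]·h[k].
  h[1] = 1 + 1/8·h[1] + 1/4·h[2] + 3/8·h[3] + 1/8·h[4]
  h[2] = 1 + 1/4·h[1] + 1/8·h[2] + 1/4·h[3] + 1/8·h[4]
  h[3] = 1 + 3/8·h[1] + 1/8·h[2] + 1/8·h[3] + 1/8·h[4]
  h[4] = 1 + 1/8·h[1] + 1/8·h[2] + 1/4·h[3] + 1/4·h[4]
Solving the 4×4 linear system over states ≠ 0 gives exactly h = [0, 4984/989, 4480/989, 4536/989, 4408/989] (h[0] = 0 is the target).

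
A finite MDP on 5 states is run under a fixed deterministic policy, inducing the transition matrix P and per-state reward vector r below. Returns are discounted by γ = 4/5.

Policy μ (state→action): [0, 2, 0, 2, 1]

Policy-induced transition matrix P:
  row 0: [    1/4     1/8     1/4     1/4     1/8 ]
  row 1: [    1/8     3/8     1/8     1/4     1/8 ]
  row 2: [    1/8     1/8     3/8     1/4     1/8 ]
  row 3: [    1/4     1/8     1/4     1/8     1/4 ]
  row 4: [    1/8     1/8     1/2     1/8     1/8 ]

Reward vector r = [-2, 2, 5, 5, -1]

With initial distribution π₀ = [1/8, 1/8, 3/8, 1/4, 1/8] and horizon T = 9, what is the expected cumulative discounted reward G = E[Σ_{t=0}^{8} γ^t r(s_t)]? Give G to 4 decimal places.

t=0: π = [0.1250, 0.1250, 0.3750, 0.2500, 0.1250], E[r] = 3.0000, γ^t·E[r] = 3.000000, running G = 3.000000
t=1: π = [0.1719, 0.1563, 0.3125, 0.2031, 0.1563], E[r] = 2.3906, γ^t·E[r] = 1.912500, running G = 4.912500
t=2: π = [0.1719, 0.1641, 0.3086, 0.2051, 0.1504], E[r] = 2.4023, γ^t·E[r] = 1.537500, running G = 6.450000
t=3: π = [0.1721, 0.1660, 0.3057, 0.2056, 0.1506], E[r] = 2.3933, γ^t·E[r] = 1.225375, running G = 7.675375
t=4: π = [0.1722, 0.1665, 0.3051, 0.2055, 0.1507], E[r] = 2.3908, γ^t·E[r] = 0.979288, running G = 8.654663
t=5: π = [0.1722, 0.1666, 0.3050, 0.2055, 0.1507], E[r] = 2.3905, γ^t·E[r] = 0.783333, running G = 9.437995
t=6: π = [0.1722, 0.1667, 0.3050, 0.2055, 0.1507], E[r] = 2.3904, γ^t·E[r] = 0.626640, running G = 10.064635
t=7: π = [0.1722, 0.1667, 0.3050, 0.2055, 0.1507], E[r] = 2.3904, γ^t·E[r] = 0.501307, running G = 10.565942
t=8: π = [0.1722, 0.1667, 0.3050, 0.2055, 0.1507], E[r] = 2.3904, γ^t·E[r] = 0.401045, running G = 10.966987

G = 10.9670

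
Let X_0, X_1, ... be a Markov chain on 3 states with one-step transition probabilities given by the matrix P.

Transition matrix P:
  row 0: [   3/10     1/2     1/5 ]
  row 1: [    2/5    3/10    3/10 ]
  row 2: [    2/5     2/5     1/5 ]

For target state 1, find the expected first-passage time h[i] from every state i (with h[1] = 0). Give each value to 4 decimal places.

First-step conditioning: h[1] = 0; for i ≠ 1, h[i] = 1 + Σ_k P[i][k]·h[k].
  h[0] = 1 + 3/10·h[0] + 1/5·h[2]
  h[2] = 1 + 2/5·h[0] + 1/5·h[2]
Solving the 2×2 linear system over states ≠ 1 gives exactly h = [25/12, 0, 55/24] (h[1] = 0 is the target).

h = [2.0833, 0.0000, 2.2917]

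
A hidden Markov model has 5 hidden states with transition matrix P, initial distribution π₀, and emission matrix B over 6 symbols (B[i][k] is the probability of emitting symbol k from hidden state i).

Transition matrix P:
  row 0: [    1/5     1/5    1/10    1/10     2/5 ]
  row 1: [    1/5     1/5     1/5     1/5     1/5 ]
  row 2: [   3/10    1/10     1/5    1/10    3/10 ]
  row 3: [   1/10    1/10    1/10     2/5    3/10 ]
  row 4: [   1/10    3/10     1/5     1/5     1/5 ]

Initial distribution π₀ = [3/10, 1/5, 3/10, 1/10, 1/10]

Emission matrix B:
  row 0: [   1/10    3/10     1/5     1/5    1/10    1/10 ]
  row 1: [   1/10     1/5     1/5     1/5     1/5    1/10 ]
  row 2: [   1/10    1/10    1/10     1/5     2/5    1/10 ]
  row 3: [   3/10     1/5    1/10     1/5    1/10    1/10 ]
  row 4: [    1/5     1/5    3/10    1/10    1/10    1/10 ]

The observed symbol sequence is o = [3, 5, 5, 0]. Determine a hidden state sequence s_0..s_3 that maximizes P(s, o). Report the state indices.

path = [0, 4, 3, 3]

t=0: δ = [6.000e-02, 4.000e-02, 6.000e-02, 2.000e-02, 1.000e-02]  (obs o_0=3)
t=1: δ = [1.800e-03, 1.200e-03, 1.200e-03, 8.000e-04, 2.400e-03]  ψ = [2, 0, 2, 1, 0]  (obs o_1=5)
t=2: δ = [3.600e-05, 7.200e-05, 4.800e-05, 4.800e-05, 7.200e-05]  ψ = [0, 4, 4, 4, 0]  (obs o_2=5)
t=3: δ = [1.440e-06, 2.160e-06, 1.440e-06, 5.760e-06, 2.880e-06]  ψ = [1, 4, 1, 3, 0]  (obs o_3=0)
backtrack: best end state = 3; path = [0, 4, 3, 3]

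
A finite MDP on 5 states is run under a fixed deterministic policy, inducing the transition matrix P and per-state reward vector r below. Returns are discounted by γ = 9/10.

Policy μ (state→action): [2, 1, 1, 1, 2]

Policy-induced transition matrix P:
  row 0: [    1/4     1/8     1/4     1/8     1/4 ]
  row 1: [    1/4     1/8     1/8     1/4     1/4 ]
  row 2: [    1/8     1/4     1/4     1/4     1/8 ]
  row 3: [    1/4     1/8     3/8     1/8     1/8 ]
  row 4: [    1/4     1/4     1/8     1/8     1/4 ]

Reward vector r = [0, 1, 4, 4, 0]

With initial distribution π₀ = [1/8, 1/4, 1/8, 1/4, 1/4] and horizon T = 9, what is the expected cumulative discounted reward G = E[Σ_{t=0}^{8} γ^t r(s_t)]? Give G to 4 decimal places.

G = 10.8183

t=0: π = [0.1250, 0.2500, 0.1250, 0.2500, 0.2500], E[r] = 1.7500, γ^t·E[r] = 1.750000, running G = 1.750000
t=1: π = [0.2344, 0.1719, 0.2188, 0.1719, 0.2031], E[r] = 1.7344, γ^t·E[r] = 1.560938, running G = 3.310938
t=2: π = [0.2227, 0.1777, 0.2246, 0.1738, 0.2012], E[r] = 1.7715, γ^t·E[r] = 1.434902, running G = 4.745840
t=3: π = [0.2219, 0.1782, 0.2244, 0.1753, 0.2002], E[r] = 1.7769, γ^t·E[r] = 1.295328, running G = 6.041167
t=4: π = [0.2220, 0.1781, 0.2246, 0.1753, 0.2000], E[r] = 1.7778, γ^t·E[r] = 1.166416, running G = 7.207583
t=5: π = [0.2219, 0.1781, 0.2247, 0.1753, 0.2000], E[r] = 1.7780, γ^t·E[r] = 1.049907, running G = 8.257490
t=6: π = [0.2219, 0.1781, 0.2247, 0.1753, 0.2000], E[r] = 1.7781, γ^t·E[r] = 0.944940, running G = 9.202430
t=7: π = [0.2219, 0.1781, 0.2247, 0.1753, 0.2000], E[r] = 1.7781, γ^t·E[r] = 0.850450, running G = 10.052880
t=8: π = [0.2219, 0.1781, 0.2247, 0.1753, 0.2000], E[r] = 1.7781, γ^t·E[r] = 0.765406, running G = 10.818286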